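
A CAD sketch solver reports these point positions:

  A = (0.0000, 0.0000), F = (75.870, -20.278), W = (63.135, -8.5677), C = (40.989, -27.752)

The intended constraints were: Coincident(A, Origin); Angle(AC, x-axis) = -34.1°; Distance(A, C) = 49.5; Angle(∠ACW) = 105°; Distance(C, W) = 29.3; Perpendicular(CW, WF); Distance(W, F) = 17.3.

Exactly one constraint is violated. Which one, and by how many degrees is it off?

Perpendicular(CW, WF) — off by 6.50°.

A = (0.00, 0.00) ✓; AC at -34.10° ✓; |AC| = 49.50 ✓; ∠ACW = 105.0° ✓; |CW| = 29.30 ✓; ∠(CW, WF) = 83.50° ✗; |WF| = 17.30 ✓.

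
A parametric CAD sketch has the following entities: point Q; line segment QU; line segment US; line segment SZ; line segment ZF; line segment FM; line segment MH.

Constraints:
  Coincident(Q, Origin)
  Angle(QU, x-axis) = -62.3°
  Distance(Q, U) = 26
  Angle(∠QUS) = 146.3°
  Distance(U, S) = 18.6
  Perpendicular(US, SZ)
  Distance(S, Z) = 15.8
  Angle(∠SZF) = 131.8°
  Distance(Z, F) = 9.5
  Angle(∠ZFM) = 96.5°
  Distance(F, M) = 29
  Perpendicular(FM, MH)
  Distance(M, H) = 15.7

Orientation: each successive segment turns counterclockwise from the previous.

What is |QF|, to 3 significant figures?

34.0

Q is at the origin; QU runs at -62.3° with length 26.0, so U = (12.1, -23.0). ∠QUS = 146.3° gives US at -28.6° from the x-axis; with |US| = 18.6, S = (28.4, -31.9). US is perpendicular to SZ, so SZ runs at 61.4°; with |SZ| = 15.8, Z = (36.0, -18.1). ∠SZF = 131.8° gives ZF at 110° from the x-axis; with |ZF| = 9.5, F = (32.8, -9.10). Then |QF| = |F − Q| = 34.0.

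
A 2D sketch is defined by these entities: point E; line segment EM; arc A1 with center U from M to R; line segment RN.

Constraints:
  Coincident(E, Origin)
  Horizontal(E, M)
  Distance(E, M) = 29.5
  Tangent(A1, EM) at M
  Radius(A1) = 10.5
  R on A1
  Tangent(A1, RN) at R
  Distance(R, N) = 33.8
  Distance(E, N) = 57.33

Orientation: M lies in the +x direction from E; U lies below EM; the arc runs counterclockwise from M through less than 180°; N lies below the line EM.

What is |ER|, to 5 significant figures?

25.119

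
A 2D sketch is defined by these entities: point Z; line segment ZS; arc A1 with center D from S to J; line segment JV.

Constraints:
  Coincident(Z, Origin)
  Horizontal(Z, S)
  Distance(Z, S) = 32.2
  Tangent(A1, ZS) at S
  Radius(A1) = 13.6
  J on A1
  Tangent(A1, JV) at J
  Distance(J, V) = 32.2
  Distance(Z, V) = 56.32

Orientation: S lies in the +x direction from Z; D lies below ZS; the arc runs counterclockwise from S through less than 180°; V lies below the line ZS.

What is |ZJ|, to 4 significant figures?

26.10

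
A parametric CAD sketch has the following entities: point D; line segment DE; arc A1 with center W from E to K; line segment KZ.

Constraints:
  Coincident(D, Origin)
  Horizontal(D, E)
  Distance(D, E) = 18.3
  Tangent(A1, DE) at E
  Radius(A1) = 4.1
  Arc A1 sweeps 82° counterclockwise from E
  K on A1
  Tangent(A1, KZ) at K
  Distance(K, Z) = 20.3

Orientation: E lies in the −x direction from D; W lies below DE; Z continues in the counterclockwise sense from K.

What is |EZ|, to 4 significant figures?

24.61

On A1, E sits at bearing 90° from W; an 82° counterclockwise sweep puts K at bearing 172°, so K = W + 4.1·(cos 172°, sin 172°) = (-22.36, -3.529). Tangency of A1 to KZ means the radius WK is perpendicular to KZ, so KZ runs along (−sin 172°, cos 172°); with |KZ| = 20.3, Z = (-25.19, -23.63). Then |EZ| = |Z − E| = 24.61.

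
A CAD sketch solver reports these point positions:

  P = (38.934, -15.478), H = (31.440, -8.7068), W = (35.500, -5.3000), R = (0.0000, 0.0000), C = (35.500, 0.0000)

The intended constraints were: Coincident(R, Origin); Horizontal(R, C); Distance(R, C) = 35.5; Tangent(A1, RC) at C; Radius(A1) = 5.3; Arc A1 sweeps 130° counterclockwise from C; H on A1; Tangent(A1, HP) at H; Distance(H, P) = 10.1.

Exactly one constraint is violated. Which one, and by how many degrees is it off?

Tangent(A1, HP) at H — off by 7.90°.

R = (0.00, 0.00) ✓; R.y = 0.00, C.y = 0.00 ✓; |RC| = 35.50 ✓; ∠(WC, CR) = 90.00° ✓; |WC| = 5.300 ✓; bearing(W→H) − bearing(W→C) = 130.0° ✓; |WH| = 5.300 ✓; ∠(WH, HP) = 82.10° ✗; |HP| = 10.10 ✓.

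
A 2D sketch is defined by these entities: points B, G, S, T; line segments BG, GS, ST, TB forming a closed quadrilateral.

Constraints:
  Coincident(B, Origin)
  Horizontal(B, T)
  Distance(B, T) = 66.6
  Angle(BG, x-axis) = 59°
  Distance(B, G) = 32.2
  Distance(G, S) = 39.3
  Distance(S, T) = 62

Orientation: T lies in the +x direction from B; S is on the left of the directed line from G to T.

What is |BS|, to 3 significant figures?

71.2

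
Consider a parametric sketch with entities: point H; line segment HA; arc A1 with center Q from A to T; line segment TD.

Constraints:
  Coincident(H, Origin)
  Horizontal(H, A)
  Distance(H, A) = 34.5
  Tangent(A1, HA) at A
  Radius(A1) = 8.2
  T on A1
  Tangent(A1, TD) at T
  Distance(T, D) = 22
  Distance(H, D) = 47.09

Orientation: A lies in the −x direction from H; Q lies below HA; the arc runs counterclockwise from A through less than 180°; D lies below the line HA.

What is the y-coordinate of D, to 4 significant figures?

-31.68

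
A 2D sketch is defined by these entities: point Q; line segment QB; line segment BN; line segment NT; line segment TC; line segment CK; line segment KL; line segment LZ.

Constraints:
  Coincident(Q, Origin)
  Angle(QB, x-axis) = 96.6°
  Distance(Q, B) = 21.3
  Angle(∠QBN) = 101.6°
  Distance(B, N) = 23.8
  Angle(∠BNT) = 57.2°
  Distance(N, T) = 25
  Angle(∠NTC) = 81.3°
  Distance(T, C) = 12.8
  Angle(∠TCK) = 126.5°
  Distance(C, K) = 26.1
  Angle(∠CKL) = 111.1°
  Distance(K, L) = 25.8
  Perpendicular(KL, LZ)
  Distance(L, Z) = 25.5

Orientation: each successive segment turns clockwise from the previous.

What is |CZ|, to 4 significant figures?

35.21

∠CKL = 111.1° gives KL at 34.30° from the x-axis; with |KL| = 25.8, L = (17.46, 49.41). KL is perpendicular to LZ, so LZ runs at -55.70°; with |LZ| = 25.5, Z = (31.83, 28.35). Then |CZ| = |Z − C| = 35.21.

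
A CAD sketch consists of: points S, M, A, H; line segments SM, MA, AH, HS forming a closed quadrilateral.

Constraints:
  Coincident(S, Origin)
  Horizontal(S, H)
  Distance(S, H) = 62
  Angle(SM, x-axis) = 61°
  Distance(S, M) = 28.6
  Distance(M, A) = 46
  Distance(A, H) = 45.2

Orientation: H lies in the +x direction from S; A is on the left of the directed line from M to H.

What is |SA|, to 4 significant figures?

71.22

Checks: SM at 61.00° ✓; |MA| = 46.00 ✓; |AH| = 45.20 ✓.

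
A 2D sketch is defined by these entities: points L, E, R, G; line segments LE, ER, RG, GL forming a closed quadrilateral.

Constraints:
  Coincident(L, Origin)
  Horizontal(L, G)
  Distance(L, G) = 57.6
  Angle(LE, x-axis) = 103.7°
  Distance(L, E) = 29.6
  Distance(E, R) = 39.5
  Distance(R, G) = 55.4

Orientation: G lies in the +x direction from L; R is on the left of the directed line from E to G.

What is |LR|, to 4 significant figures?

54.65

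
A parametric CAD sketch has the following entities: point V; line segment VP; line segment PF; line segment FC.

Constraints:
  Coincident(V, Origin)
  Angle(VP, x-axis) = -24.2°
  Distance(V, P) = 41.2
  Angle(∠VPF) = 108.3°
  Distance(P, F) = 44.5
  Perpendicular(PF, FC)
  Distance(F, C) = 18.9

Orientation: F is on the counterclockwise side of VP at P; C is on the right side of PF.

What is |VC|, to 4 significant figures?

81.64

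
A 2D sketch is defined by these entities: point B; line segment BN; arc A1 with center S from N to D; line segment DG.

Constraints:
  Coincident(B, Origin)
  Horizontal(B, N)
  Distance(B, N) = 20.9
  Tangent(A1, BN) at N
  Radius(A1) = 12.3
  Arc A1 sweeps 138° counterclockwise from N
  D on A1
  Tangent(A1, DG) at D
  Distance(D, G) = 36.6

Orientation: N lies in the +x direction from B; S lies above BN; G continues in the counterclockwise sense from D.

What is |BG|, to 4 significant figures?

45.97

On A1, N sits at bearing -90° from S; a 138° counterclockwise sweep puts D at bearing 48°, so D = S + 12.3·(cos 48°, sin 48°) = (29.13, 21.44). Tangency of A1 to DG means the radius SD is perpendicular to DG, so DG runs along (−sin 48°, cos 48°); with |DG| = 36.6, G = (1.931, 45.93). Then |BG| = |G − B| = 45.97.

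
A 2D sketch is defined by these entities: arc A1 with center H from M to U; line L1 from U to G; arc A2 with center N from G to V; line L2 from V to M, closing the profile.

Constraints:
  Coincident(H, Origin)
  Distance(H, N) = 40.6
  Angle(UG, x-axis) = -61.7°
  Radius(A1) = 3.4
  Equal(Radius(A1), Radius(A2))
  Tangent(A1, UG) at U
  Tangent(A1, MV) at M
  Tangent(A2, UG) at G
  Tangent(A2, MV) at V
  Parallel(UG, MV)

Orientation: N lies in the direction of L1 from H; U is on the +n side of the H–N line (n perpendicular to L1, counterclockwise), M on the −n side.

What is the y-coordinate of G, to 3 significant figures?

-34.1

The slot axis is L1's direction at -61.7°, so u = (cos -61.7°, sin -61.7°) = (0.474, -0.880) and n = (−sin -61.7°, cos -61.7°) = (0.880, 0.474). H is at the origin and N lies 40.6 along u from H, so N = 40.6·u = (19.2, -35.7). Tangency of A1 to both parallel lines with radius 3.4 puts U and M at H ± 3.4·n: U = (2.99, 1.61), M = (-2.99, -1.61). Equal radii place G and V the same way about N: G = N + 3.4·n = (22.2, -34.1), V = N − 3.4·n = (16.3, -37.4). So G.y = -34.1.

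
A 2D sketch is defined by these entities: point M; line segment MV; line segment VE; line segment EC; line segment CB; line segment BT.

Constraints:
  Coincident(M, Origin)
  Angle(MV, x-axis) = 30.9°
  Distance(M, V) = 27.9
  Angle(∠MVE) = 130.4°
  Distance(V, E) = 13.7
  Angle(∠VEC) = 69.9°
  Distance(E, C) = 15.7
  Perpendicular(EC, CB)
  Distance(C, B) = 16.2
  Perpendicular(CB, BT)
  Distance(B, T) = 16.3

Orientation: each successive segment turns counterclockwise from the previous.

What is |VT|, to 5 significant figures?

6.2685

The perpendicularity gives CB at right angles to EC, so CB runs at -79.400°; with |CB| = 16.2, B = (13.749, 9.0283). CB is perpendicular to BT, so BT runs at 10.600°; with |BT| = 16.3, T = (29.771, 12.027). Then |VT| = |T − V| = 6.2685.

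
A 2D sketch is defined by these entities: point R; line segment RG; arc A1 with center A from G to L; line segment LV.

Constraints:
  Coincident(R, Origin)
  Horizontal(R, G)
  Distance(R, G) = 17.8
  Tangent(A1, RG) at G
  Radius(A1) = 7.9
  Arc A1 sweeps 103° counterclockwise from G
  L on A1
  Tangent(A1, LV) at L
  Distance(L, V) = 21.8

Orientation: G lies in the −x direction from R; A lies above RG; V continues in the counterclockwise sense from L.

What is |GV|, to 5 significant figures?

31.044

R is at the origin; RG is horizontal with |RG| = 17.8 and G on the −x side, so G = (-17.800, 0.0000). Tangency of A1 to RG means the radius AG is perpendicular to RG, so A = G + (0, 7.9) = (-17.800, 7.9000). On A1, G sits at bearing -90° from A; a 103° counterclockwise sweep puts L at bearing 13°, so L = A + 7.9·(cos 13°, sin 13°) = (-10.102, 9.6771). A1 meets LV tangentially, so AL is at right angles to LV, so LV runs along (−sin 13°, cos 13°); with |LV| = 21.8, V = (-15.006, 30.918). Then |GV| = |V − G| = 31.044.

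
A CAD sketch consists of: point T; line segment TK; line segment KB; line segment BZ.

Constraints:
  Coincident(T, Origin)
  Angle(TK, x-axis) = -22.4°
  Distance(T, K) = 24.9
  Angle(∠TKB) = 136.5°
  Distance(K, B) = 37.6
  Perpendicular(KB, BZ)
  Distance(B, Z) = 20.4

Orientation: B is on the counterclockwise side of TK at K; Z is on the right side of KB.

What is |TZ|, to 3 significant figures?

67.1

T is at the origin; TK runs at -22.4° with length 24.9, so K = 24.9·(cos -22.4°, sin -22.4°) = (23.0, -9.49). ∠TKB = 136.5°, so KB runs at -22.4° + (180° − 136.5°) = 21.1° from the x-axis; with |KB| = 37.6, B = K + 37.6·(cos 21.1°, sin 21.1°) = (58.1, 4.05). The perpendicularity gives BZ at right angles to KB; with |BZ| = 20.4 on the right of KB, Z = B + 20.4·(0.360, -0.933) = (65.4, -15.0). Then |TZ| = |Z − T| = 67.1.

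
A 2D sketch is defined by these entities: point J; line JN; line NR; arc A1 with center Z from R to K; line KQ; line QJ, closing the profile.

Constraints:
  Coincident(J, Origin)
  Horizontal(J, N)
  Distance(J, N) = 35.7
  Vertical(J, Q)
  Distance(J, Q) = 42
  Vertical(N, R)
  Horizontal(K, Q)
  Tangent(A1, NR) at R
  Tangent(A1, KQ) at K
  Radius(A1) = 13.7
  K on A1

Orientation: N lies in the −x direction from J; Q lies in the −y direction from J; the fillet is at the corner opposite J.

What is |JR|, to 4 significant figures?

45.56

The virtual corner opposite J is at (-35.70, -42.00). The tangent condition forces ZR to be normal to NR and A1 meets KQ tangentially, so ZK is at right angles to KQ, with radius 13.7, so the center Z sits 13.7 in from both sides at Z = (-22.00, -28.30). That places the tangent points at R = (-35.70, -28.30) on NR and K = (-22.00, -42.00) on KQ. Then |JR| = |R − J| = 45.56.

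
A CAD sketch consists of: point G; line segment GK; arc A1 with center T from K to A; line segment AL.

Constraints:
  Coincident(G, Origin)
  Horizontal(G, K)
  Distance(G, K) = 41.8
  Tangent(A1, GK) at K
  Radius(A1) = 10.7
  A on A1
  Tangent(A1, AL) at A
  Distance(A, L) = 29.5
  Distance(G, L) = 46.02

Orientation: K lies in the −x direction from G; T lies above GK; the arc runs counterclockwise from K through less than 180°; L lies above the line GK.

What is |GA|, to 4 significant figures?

32.49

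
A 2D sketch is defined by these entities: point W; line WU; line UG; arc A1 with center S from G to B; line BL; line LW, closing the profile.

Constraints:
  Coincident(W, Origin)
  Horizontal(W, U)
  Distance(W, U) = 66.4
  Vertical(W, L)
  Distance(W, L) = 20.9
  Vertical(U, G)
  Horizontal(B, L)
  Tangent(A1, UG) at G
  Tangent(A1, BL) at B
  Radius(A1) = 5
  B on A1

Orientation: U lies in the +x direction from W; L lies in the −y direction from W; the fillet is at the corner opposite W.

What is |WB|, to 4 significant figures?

64.86

The virtual corner opposite W is at (66.40, -20.90). Tangency of A1 to UG means the radius SG is perpendicular to UG and since A1 is tangent to BL there, SB ⟂ BL, with radius 5.0, so the center S sits 5.0 in from both sides at S = (61.40, -15.90). That places the tangent points at G = (66.40, -15.90) on UG and B = (61.40, -20.90) on BL. Then |WB| = |B − W| = 64.86.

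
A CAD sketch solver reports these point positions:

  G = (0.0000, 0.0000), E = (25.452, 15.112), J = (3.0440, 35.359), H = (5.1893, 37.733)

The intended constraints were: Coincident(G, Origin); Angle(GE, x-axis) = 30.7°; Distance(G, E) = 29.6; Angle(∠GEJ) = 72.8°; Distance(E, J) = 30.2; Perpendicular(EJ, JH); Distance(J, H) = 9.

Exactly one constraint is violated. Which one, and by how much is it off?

Distance(J, H) = 9 — off by 5.80.

G = (0.00, 0.00) ✓; GE at 30.70° ✓; |GE| = 29.60 ✓; ∠GEJ = 72.80° ✓; |EJ| = 30.20 ✓; ∠(EJ, JH) = 90.00° ✓; |JH| = 3.200 ✗.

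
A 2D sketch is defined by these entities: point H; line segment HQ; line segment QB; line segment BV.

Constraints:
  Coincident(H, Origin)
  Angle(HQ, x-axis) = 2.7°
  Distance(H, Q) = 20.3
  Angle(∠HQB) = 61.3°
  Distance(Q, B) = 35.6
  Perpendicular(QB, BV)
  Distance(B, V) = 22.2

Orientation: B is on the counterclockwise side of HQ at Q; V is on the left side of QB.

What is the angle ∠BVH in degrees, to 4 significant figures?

80.35°

∠HQB = 61.3°, so QB runs at 2.7° + (180° − 61.3°) = 121.4° from the x-axis; with |QB| = 35.6, B = Q + 35.6·(cos 121.4°, sin 121.4°) = (1.730, 31.34). The perpendicularity gives BV at right angles to QB; with |BV| = 22.2 on the left of QB, V = B + 22.2·(-0.8536, -0.5210) = (-17.22, 19.78). Then cos ∠BVH = VB·VH / (|VB||VH|), giving 80.35°.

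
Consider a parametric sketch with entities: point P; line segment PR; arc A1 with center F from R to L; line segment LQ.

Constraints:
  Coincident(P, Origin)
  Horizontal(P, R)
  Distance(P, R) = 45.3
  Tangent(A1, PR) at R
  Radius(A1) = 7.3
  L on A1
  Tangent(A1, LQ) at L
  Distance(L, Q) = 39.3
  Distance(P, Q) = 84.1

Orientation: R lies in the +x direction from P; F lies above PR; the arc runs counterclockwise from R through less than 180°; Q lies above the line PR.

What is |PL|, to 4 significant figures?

50.31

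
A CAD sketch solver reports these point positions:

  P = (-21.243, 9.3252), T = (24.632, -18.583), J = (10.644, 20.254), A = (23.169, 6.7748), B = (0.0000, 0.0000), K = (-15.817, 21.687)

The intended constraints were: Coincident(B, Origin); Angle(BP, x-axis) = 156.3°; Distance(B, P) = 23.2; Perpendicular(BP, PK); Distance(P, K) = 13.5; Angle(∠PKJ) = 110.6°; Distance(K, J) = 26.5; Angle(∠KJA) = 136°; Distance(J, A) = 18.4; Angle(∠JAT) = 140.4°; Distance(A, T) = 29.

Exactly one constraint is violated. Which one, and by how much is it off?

Distance(A, T) = 29 — off by 3.60.

B = (0.00, 0.00) ✓; BP at 156.3° ✓; |BP| = 23.20 ✓; ∠(BP, PK) = 90.00° ✓; |PK| = 13.50 ✓; ∠PKJ = 110.6° ✓; |KJ| = 26.50 ✓; ∠KJA = 136.0° ✓; |JA| = 18.40 ✓; ∠JAT = 140.4° ✓; |AT| = 25.40 ✗.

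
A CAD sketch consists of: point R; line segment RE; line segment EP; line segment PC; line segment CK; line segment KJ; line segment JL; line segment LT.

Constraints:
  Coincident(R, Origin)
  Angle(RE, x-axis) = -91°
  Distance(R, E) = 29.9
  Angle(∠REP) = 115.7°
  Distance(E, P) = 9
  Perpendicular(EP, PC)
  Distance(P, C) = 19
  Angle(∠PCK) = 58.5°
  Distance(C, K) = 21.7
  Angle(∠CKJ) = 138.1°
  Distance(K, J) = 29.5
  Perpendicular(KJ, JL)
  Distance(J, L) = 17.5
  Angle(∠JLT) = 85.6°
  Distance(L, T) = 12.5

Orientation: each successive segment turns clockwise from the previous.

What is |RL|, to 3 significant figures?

53.9

∠CKJ = 138.1° gives KJ at -48.7° from the x-axis; with |KJ| = 29.5, J = (24.4, -41.1). KJ ⟂ JL, so JL runs at -139°; with |JL| = 17.5, L = (11.2, -52.7). Then |RL| = |L − R| = 53.9.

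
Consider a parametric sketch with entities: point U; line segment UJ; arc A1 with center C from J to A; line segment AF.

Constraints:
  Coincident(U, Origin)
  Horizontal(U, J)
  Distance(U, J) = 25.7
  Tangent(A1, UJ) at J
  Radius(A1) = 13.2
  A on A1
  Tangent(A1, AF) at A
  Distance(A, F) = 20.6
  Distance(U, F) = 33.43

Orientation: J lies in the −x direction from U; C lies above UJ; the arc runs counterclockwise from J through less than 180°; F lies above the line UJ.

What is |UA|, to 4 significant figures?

17.06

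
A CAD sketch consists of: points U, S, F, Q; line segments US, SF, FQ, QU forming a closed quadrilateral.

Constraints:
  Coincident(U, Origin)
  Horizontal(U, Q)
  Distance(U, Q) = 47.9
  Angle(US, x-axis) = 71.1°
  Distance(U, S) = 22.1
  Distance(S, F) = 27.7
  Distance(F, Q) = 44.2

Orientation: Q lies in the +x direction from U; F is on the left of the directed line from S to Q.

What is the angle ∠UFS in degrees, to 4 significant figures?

12.97°

U is at the origin; U and Q share the same y with |UQ| = 47.9 and Q in +x, so Q = (47.9, 0). US runs at 71.1° with |US| = 22.1, so S = (7.159, 20.91). F is determined by |SF| = 27.7 and |FQ| = 44.2 together: it lies at the intersection of circle(S, 27.7) and circle(Q, 44.2). With |SQ| = 45.79, the foot of the radical line on SQ is 9.943 from S and the perpendicular offset is √(27.7² − 9.943²) = 25.85. Taking the left-of-SQ solution: F = (27.81, 39.37).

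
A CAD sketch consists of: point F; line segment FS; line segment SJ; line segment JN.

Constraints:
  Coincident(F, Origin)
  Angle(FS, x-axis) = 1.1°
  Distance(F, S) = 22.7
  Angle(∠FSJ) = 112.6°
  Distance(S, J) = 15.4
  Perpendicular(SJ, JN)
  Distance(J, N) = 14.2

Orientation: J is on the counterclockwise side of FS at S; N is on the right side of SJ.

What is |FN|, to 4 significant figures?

42.64

F is at the origin; FS runs at 1.1° with length 22.7, so S = 22.7·(cos 1.1°, sin 1.1°) = (22.70, 0.4358). ∠FSJ = 112.6°, so SJ runs at 1.1° + (180° − 112.6°) = 68.50° from the x-axis; with |SJ| = 15.4, J = S + 15.4·(cos 68.50°, sin 68.50°) = (28.34, 14.76). SJ is perpendicular to JN; with |JN| = 14.2 on the right of SJ, N = J + 14.2·(0.9304, -0.3665) = (41.55, 9.560). Then |FN| = |N − F| = 42.64.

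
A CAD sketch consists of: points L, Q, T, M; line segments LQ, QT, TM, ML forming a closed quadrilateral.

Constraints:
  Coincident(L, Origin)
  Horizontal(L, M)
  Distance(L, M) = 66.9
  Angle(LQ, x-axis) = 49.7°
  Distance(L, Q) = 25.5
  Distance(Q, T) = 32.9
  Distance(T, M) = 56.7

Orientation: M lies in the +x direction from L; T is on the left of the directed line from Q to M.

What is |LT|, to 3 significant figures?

58.3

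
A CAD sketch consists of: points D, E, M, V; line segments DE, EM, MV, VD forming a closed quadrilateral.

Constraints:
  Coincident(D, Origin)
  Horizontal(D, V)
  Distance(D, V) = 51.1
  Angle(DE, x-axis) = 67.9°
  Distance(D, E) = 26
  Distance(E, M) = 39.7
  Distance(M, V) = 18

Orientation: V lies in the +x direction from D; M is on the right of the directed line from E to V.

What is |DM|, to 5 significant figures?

35.203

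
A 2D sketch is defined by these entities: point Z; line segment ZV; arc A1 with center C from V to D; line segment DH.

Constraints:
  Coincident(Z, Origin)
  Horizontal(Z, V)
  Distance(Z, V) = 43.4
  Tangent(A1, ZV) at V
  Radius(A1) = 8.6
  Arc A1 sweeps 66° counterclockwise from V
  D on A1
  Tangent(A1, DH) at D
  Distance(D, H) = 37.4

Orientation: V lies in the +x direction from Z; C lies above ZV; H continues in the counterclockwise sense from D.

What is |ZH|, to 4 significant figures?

77.20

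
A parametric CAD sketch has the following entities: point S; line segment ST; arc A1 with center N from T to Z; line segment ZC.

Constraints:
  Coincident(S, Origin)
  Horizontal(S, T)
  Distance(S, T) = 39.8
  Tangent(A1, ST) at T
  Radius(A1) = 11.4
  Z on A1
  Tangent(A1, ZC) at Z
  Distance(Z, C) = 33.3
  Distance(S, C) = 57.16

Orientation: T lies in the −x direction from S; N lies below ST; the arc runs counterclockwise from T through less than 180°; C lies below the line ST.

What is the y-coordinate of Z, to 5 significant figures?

-16.873

S is at the origin; S and T share the same y with |ST| = 39.8 and T on the −x side, so T = (-39.800, 0.0000). Since A1 is tangent to ST there, NT ⟂ ST, so N = T + (0, -11.4) = (-39.800, -11.400). Since NZ ⟂ ZC (tangency), |NC| = √(11.4² + 33.3²) = 35.197 regardless of where Z sits on A1. So C lies on both circle(S, 57.16) and circle(N, 35.197); the below-ST intersection is C = (-33.815, -46.085). Z is the foot of the tangent from C: Z = (-49.801, -16.873).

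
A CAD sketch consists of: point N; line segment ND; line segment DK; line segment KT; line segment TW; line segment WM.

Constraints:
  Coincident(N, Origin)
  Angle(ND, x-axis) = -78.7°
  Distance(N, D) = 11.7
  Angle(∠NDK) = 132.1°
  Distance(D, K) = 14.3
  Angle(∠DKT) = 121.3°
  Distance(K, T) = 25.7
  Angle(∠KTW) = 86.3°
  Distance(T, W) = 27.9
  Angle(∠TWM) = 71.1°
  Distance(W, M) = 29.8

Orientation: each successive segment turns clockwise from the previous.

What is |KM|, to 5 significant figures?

16.783

N is at the origin; ND runs at -78.7° with length 11.7, so D = (2.2926, -11.473). ∠NDK = 132.1° gives DK at -126.60° from the x-axis; with |DK| = 14.3, K = (-6.2334, -22.953). ∠DKT = 121.3° gives KT at 174.70° from the x-axis; with |KT| = 25.7, T = (-31.824, -20.580). ∠KTW = 86.3° gives TW at 81.000° from the x-axis; with |TW| = 27.9, W = (-27.459, 6.9769). ∠TWM = 71.1° gives WM at -27.900° from the x-axis; with |WM| = 29.8, M = (-1.1228, -6.9674). Then |KM| = |M − K| = 16.783.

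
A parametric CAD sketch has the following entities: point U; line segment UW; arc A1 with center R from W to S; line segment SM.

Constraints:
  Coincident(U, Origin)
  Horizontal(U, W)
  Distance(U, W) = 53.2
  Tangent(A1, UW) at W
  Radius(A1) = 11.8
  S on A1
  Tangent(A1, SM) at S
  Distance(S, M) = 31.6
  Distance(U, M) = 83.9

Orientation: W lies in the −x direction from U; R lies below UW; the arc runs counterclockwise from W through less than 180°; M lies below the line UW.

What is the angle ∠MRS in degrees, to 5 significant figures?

69.523°

Checks: |RS| = 11.80 ✓; ∠(RS, SM) = 90.00° ✓; |SM| = 31.60 ✓; |UM| = 83.90 ✓.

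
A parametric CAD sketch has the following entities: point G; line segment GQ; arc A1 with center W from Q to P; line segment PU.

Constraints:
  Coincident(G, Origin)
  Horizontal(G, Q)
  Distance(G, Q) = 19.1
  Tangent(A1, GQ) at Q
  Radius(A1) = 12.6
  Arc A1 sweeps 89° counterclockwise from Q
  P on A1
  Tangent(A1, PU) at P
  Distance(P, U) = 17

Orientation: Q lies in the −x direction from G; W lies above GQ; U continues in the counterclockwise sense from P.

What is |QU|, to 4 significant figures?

32.08

G is at the origin; GQ is horizontal with |GQ| = 19.1 and Q on the −x side, so Q = (-19.10, 0.000). The tangent condition forces WQ to be normal to GQ, so W = Q + (0, 12.6) = (-19.10, 12.60). On A1, Q sits at bearing -90° from W; an 89° counterclockwise sweep puts P at bearing -1°, so P = W + 12.6·(cos -1°, sin -1°) = (-6.502, 12.38). The tangent condition forces WP to be normal to PU, so PU runs along (−sin -1°, cos -1°); with |PU| = 17.0, U = (-6.205, 29.38). Then |QU| = |U − Q| = 32.08.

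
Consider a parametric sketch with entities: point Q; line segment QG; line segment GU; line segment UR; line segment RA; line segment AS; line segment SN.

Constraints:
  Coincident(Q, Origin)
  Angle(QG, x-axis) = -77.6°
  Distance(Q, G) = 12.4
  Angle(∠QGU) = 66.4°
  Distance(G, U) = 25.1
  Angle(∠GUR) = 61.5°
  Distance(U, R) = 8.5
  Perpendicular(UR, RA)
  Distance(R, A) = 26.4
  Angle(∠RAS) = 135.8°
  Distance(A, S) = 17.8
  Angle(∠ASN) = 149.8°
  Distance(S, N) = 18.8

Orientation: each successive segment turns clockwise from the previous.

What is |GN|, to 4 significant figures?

40.58

∠RAS = 135.8° gives AS at -83.90° from the x-axis; with |AS| = 17.8, S = (5.674, -35.26). ∠ASN = 149.8° gives SN at -114.1° from the x-axis; with |SN| = 18.8, N = (-2.003, -52.42). Then |GN| = |N − G| = 40.58.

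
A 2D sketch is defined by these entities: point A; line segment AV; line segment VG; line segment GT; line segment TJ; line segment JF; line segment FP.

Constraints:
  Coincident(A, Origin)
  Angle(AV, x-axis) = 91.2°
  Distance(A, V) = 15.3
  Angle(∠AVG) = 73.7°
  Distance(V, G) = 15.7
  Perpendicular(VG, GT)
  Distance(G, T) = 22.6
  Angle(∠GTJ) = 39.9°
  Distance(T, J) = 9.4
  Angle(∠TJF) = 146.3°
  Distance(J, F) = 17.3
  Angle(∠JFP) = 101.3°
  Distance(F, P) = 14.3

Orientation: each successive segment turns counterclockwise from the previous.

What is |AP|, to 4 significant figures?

26.95

∠TJF = 146.3° gives JF at 101.3° from the x-axis; with |JF| = 17.3, F = (-8.306, 14.68). ∠JFP = 101.3° gives FP at 180.0° from the x-axis; with |FP| = 14.3, P = (-22.61, 14.68). Then |AP| = |P − A| = 26.95.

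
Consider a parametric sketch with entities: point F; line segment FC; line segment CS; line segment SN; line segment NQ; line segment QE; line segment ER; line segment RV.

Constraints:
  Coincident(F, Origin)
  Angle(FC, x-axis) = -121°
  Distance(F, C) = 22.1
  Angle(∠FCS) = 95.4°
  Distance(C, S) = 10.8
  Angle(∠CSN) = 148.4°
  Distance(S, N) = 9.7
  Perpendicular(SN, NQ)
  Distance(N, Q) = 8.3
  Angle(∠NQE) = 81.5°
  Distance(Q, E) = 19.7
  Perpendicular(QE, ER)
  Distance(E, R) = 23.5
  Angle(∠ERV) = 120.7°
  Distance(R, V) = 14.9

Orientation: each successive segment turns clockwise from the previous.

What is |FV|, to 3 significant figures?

49.5

F is at the origin; FC runs at -121.0° with length 22.1, so C = (-11.4, -18.9). ∠FCS = 95.4° gives CS at 154° from the x-axis; with |CS| = 10.8, S = (-21.1, -14.3). ∠CSN = 148.4° gives SN at 123° from the x-axis; with |SN| = 9.7, N = (-26.4, -6.12). SN is perpendicular to NQ, so NQ runs at 32.8°; with |NQ| = 8.3, Q = (-19.4, -1.63). ∠NQE = 81.5° gives QE at -65.7° from the x-axis; with |QE| = 19.7, E = (-11.3, -19.6). QE ⟂ ER, so ER runs at -156°; with |ER| = 23.5, R = (-32.7, -29.3). ∠ERV = 120.7° gives RV at 145° from the x-axis; with |RV| = 14.9, V = (-44.9, -20.7). Then |FV| = |V − F| = 49.5.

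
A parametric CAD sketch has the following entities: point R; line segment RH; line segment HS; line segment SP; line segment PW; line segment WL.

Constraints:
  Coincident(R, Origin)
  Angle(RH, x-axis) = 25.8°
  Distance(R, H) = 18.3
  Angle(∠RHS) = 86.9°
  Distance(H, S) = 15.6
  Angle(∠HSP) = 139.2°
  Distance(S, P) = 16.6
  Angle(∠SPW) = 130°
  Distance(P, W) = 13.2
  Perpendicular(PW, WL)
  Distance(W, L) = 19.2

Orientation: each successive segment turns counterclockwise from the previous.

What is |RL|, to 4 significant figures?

9.542

R is at the origin; RH runs at 25.8° with length 18.3, so H = (16.48, 7.965). ∠RHS = 86.9° gives HS at 118.9° from the x-axis; with |HS| = 15.6, S = (8.937, 21.62). ∠HSP = 139.2° gives SP at 159.7° from the x-axis; with |SP| = 16.6, P = (-6.632, 27.38). ∠SPW = 130.0° gives PW at -150.3° from the x-axis; with |PW| = 13.2, W = (-18.10, 20.84). PW ⟂ WL, so WL runs at -60.30°; with |WL| = 19.2, L = (-8.585, 4.163). Then |RL| = |L − R| = 9.542.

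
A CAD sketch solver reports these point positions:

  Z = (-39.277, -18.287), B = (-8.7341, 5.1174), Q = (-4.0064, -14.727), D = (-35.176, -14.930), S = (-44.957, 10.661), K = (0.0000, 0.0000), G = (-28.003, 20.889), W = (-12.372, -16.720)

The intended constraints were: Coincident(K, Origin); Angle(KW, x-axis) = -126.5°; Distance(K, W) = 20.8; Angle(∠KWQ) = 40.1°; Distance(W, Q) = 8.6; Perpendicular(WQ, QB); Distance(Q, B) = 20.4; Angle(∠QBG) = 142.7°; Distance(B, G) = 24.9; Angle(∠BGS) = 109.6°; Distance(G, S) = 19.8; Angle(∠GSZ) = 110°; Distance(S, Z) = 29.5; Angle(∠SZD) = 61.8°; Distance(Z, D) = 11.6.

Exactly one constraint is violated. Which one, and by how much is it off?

Distance(Z, D) = 11.6 — off by 6.30.

K = (0.00, 0.00) ✓; KW at -126.5° ✓; |KW| = 20.80 ✓; ∠KWQ = 40.10° ✓; |WQ| = 8.600 ✓; ∠(WQ, QB) = 90.00° ✓; |QB| = 20.40 ✓; ∠QBG = 142.7° ✓; |BG| = 24.90 ✓; ∠BGS = 109.6° ✓; |GS| = 19.80 ✓; ∠GSZ = 110.0° ✓; |SZ| = 29.50 ✓; ∠SZD = 61.80° ✓; |ZD| = 5.300 ✗.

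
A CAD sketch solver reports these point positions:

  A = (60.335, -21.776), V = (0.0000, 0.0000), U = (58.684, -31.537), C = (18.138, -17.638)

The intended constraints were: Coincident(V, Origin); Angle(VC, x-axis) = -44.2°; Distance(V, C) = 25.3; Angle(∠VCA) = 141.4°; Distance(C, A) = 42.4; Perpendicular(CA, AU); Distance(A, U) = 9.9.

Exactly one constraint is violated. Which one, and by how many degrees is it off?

Perpendicular(CA, AU) — off by 4.00°.

V = (0.00, 0.00) ✓; VC at -44.20° ✓; |VC| = 25.30 ✓; ∠VCA = 141.4° ✓; |CA| = 42.40 ✓; ∠(CA, AU) = 94.00° ✗; |AU| = 9.900 ✓.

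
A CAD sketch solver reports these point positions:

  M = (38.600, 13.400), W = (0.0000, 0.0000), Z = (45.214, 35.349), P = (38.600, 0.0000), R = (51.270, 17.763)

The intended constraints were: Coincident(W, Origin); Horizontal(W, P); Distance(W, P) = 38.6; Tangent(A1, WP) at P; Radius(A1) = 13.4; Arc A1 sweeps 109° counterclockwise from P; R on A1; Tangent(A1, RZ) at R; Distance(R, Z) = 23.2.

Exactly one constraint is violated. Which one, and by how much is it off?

Distance(R, Z) = 23.2 — off by 4.60.

W = (0.00, 0.00) ✓; W.y = 0.00, P.y = 0.00 ✓; |WP| = 38.60 ✓; ∠(MP, PW) = 90.00° ✓; |MP| = 13.40 ✓; bearing(M→R) − bearing(M→P) = 109.0° ✓; |MR| = 13.40 ✓; ∠(MR, RZ) = 90.00° ✓; |RZ| = 18.60 ✗.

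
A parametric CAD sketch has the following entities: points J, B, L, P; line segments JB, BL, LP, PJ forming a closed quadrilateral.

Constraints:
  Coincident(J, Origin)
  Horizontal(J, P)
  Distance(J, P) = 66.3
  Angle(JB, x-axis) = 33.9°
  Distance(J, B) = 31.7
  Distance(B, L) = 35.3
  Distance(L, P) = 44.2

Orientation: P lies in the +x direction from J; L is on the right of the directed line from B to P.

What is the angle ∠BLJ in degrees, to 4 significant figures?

56.53°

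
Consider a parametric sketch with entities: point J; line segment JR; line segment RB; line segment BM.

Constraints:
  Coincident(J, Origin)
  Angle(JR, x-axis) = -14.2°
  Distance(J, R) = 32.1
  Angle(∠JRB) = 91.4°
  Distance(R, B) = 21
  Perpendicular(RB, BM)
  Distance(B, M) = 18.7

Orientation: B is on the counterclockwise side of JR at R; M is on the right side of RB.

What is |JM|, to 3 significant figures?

55.3

∠JRB = 91.4°, so RB runs at -14.2° + (180° − 91.4°) = 74.4° from the x-axis; with |RB| = 21.0, B = R + 21.0·(cos 74.4°, sin 74.4°) = (36.8, 12.4). RB ⟂ BM; with |BM| = 18.7 on the right of RB, M = B + 18.7·(0.963, -0.269) = (54.8, 7.32). Then |JM| = |M − J| = 55.3.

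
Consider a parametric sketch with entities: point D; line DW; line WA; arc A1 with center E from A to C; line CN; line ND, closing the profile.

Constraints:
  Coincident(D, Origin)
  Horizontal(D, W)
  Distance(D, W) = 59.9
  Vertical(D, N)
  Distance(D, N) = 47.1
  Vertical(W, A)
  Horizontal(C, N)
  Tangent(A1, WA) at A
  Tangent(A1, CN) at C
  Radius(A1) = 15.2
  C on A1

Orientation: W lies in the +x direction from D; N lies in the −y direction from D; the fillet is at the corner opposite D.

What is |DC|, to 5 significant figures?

64.935

The virtual corner opposite D is at (59.900, -47.100). A1 meets WA tangentially, so EA is at right angles to WA and tangency of A1 to CN means the radius EC is perpendicular to CN, with radius 15.2, so the center E sits 15.2 in from both sides at E = (44.700, -31.900). That places the tangent points at A = (59.900, -31.900) on WA and C = (44.700, -47.100) on CN. Then |DC| = |C − D| = 64.935.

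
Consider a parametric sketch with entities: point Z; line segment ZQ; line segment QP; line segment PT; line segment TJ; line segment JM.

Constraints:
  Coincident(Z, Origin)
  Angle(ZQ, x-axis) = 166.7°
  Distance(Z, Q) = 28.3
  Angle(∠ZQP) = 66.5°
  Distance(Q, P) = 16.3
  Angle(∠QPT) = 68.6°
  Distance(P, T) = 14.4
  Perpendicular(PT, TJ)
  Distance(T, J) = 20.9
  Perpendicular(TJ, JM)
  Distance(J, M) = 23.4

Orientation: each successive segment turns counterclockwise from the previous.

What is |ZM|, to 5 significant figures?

43.417

Z is at the origin; ZQ runs at 166.7° with length 28.3, so Q = (-27.541, 6.5104). ∠ZQP = 66.5° gives QP at -79.800° from the x-axis; with |QP| = 16.3, P = (-24.654, -9.5320). ∠QPT = 68.6° gives PT at 31.600° from the x-axis; with |PT| = 14.4, T = (-12.390, -1.9866). PT ⟂ TJ, so TJ runs at 121.60°; with |TJ| = 20.9, J = (-23.341, 15.815). The perpendicularity gives JM at right angles to TJ, so JM runs at -148.40°; with |JM| = 23.4, M = (-43.271, 3.5532). Then |ZM| = |M − Z| = 43.417.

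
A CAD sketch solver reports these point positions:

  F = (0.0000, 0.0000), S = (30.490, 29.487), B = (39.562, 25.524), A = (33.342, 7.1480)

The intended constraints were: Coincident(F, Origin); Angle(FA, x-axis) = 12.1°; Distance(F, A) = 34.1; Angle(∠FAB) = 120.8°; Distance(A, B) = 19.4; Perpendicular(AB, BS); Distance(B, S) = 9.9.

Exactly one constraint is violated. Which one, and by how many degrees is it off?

Perpendicular(AB, BS) — off by 4.90°.

F = (0.00, 0.00) ✓; FA at 12.10° ✓; |FA| = 34.10 ✓; ∠FAB = 120.8° ✓; |AB| = 19.40 ✓; ∠(AB, BS) = 85.10° ✗; |BS| = 9.900 ✓.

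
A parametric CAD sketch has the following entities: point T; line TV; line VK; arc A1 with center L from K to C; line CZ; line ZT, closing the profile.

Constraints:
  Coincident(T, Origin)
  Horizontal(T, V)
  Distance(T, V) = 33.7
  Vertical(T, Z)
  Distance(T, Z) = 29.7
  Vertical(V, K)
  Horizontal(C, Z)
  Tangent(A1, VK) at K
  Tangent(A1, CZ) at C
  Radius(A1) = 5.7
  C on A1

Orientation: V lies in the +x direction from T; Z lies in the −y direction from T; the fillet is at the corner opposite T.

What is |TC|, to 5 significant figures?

40.818

T is at the origin; TV is horizontal with |TV| = 33.7 and V on the +x side, so V = (33.700, 0.0000). T and Z share the same x with |TZ| = 29.7 and Z on the −y side, so Z = (0.0000, -29.700). The virtual corner opposite T is at (33.700, -29.700). A1 meets VK tangentially, so LK is at right angles to VK and the tangent condition forces LC to be normal to CZ, with radius 5.7, so the center L sits 5.7 in from both sides at L = (28.000, -24.000). That places the tangent points at K = (33.700, -24.000) on VK and C = (28.000, -29.700) on CZ. Then |TC| = |C − T| = 40.818.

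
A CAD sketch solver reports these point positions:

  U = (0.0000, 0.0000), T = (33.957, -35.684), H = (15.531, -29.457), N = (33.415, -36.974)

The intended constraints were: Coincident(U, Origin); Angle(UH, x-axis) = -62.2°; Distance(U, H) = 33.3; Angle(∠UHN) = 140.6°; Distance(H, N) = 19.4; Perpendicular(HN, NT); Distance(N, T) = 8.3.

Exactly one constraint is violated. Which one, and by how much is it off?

Distance(N, T) = 8.3 — off by 6.90.

U = (0.00, 0.00) ✓; UH at -62.20° ✓; |UH| = 33.30 ✓; ∠UHN = 140.6° ✓; |HN| = 19.40 ✓; ∠(HN, NT) = 90.01° ✓; |NT| = 1.399 ✗.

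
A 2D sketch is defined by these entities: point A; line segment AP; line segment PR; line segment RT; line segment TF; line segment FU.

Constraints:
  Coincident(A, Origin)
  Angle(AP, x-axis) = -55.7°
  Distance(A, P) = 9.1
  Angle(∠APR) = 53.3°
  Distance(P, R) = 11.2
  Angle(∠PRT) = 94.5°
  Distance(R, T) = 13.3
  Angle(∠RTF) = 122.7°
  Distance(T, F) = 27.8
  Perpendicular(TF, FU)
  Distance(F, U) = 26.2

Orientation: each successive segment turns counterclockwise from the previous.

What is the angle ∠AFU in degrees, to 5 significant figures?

71.164°

A is at the origin; AP runs at -55.7° with length 9.1, so P = (5.1281, -7.5175). ∠APR = 53.3° gives PR at 71.000° from the x-axis; with |PR| = 11.2, R = (8.7745, 3.0723). ∠PRT = 94.5° gives RT at 156.50° from the x-axis; with |RT| = 13.3, T = (-3.4224, 8.3757). ∠RTF = 122.7° gives TF at -146.20° from the x-axis; with |TF| = 27.8, F = (-26.524, -7.0893). TF ⟂ FU, so FU runs at -56.200°; with |FU| = 26.2, U = (-11.949, -28.861). Then cos ∠AFU = FA·FU / (|FA||FU|), giving 71.164°.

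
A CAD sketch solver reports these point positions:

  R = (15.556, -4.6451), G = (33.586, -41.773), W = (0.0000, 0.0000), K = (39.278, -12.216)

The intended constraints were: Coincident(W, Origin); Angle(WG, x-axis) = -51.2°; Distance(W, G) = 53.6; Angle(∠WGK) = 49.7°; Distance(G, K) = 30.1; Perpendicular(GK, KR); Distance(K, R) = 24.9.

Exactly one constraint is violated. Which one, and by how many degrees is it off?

Perpendicular(GK, KR) — off by 6.80°.

W = (0.00, 0.00) ✓; WG at -51.20° ✓; |WG| = 53.60 ✓; ∠WGK = 49.70° ✓; |GK| = 30.10 ✓; ∠(GK, KR) = 83.20° ✗; |KR| = 24.90 ✓.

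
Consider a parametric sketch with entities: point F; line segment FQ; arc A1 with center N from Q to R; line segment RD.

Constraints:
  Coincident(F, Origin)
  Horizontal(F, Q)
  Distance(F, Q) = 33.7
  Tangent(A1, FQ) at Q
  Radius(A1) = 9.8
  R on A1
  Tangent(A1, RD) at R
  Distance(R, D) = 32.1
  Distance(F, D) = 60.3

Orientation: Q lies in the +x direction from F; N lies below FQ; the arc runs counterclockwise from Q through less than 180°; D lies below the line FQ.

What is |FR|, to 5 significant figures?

29.733

Checks: |FQ| = 33.70 ✓; |NQ| = 9.800 ✓; |NR| = 9.800 ✓; ∠(NR, RD) = 90.00° ✓; |RD| = 32.10 ✓; |FD| = 60.30 ✓.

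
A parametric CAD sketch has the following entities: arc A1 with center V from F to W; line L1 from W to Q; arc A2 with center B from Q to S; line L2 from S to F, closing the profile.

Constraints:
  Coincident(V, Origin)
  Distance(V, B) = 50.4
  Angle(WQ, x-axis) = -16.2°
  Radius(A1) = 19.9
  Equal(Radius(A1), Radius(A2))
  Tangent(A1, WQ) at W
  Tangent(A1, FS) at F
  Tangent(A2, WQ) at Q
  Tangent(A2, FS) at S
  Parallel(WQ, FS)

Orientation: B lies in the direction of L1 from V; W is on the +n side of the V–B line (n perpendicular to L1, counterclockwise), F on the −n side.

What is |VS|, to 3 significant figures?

54.2

The slot axis is L1's direction at -16.2°, so u = (cos -16.2°, sin -16.2°) = (0.960, -0.279) and n = (−sin -16.2°, cos -16.2°) = (0.279, 0.960). V is at the origin and B lies 50.4 along u from V, so B = 50.4·u = (48.4, -14.1). Tangency of A1 to both parallel lines with radius 19.9 puts W and F at V ± 19.9·n: W = (5.55, 19.1), F = (-5.55, -19.1). Equal radii place Q and S the same way about B: Q = B + 19.9·n = (54.0, 5.05), S = B − 19.9·n = (42.8, -33.2). Then |VS| = |S − V| = 54.2.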